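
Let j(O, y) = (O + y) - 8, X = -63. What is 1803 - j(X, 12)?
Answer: 1862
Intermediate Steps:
j(O, y) = -8 + O + y
1803 - j(X, 12) = 1803 - (-8 - 63 + 12) = 1803 - 1*(-59) = 1803 + 59 = 1862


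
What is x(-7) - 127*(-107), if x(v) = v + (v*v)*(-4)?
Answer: 13386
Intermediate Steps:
x(v) = v - 4*v² (x(v) = v + v²*(-4) = v - 4*v²)
x(-7) - 127*(-107) = -7*(1 - 4*(-7)) - 127*(-107) = -7*(1 + 28) + 13589 = -7*29 + 13589 = -203 + 13589 = 13386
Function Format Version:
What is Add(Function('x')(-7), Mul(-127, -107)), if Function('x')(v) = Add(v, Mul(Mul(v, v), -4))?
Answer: 13386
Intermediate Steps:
Function('x')(v) = Add(v, Mul(-4, Pow(v, 2))) (Function('x')(v) = Add(v, Mul(Pow(v, 2), -4)) = Add(v, Mul(-4, Pow(v, 2))))
Add(Function('x')(-7), Mul(-127, -107)) = Add(Mul(-7, Add(1, Mul(-4, -7))), Mul(-127, -107)) = Add(Mul(-7, Add(1, 28)), 13589) = Add(Mul(-7, 29), 13589) = Add(-203, 13589) = 13386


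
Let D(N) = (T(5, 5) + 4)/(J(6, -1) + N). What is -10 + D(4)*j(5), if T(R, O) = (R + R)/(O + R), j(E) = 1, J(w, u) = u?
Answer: -25/3 ≈ -8.3333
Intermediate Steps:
T(R, O) = 2*R/(O + R) (T(R, O) = (2*R)/(O + R) = 2*R/(O + R))
D(N) = 5/(-1 + N) (D(N) = (2*5/(5 + 5) + 4)/(-1 + N) = (2*5/10 + 4)/(-1 + N) = (2*5*(⅒) + 4)/(-1 + N) = (1 + 4)/(-1 + N) = 5/(-1 + N))
-10 + D(4)*j(5) = -10 + (5/(-1 + 4))*1 = -10 + (5/3)*1 = -10 + 5/3 = -25/3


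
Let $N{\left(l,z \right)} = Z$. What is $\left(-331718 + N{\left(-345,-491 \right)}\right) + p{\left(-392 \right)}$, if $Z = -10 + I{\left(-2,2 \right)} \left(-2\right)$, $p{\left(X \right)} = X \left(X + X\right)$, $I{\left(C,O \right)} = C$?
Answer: $-24396$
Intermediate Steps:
$p{\left(X \right)} = 2 X^{2}$ ($p{\left(X \right)} = X 2 X = 2 X^{2}$)
$Z = -6$ ($Z = -10 - -4 = -10 + 4 = -6$)
$N{\left(l,z \right)} = -6$
$\left(-331718 + N{\left(-345,-491 \right)}\right) + p{\left(-392 \right)} = \left(-331718 - 6\right) + 2 \left(-392\right)^{2} = -331724 + 2 \cdot 153664 = -331724 + 307328 = -24396$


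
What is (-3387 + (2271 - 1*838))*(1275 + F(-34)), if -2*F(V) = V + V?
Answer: -2557786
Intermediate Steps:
F(V) = -V (F(V) = -(V + V)/2 = -V)
(-3387 + (2271 - 1*838))*(1275 + F(-34)) = (-3387 + (2271 - 1*838))*(1275 - 1*(-34)) = (-3387 + (2271 - 838))*(1275 + 34) = (-3387 + 1433)*1309 = -1954*1309 = -2557786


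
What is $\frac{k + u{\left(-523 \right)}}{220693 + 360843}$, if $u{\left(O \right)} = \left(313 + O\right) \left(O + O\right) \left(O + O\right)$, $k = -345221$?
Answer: $- \frac{230109581}{581536} \approx -395.69$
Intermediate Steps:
$u{\left(O \right)} = 4 O^{2} \left(313 + O\right)$ ($u{\left(O \right)} = \left(313 + O\right) 2 O 2 O = 2 O \left(313 + O\right) 2 O = 4 O^{2} \left(313 + O\right)$)
$\frac{k + u{\left(-523 \right)}}{220693 + 360843} = \frac{-345221 + 4 \left(-523\right)^{2} \left(313 - 523\right)}{220693 + 360843} = \frac{-345221 + 4 \cdot 273529 \left(-210\right)}{581536} = \left(-345221 - 229764360\right) \frac{1}{581536} = \left(-230109581\right) \frac{1}{581536} = - \frac{230109581}{581536}$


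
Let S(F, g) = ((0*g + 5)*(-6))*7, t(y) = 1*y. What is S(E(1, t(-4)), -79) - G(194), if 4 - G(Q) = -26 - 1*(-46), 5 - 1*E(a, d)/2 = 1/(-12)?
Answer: -194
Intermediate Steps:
t(y) = y
E(a, d) = 61/6 (E(a, d) = 10 - 2/(-12) = 10 - 2*(-1/12) = 10 + ⅙ = 61/6)
G(Q) = -16 (G(Q) = 4 - (-26 - 1*(-46)) = 4 - (-26 + 46) = 4 - 1*20 = 4 - 20 = -16)
S(F, g) = -210 (S(F, g) = ((0 + 5)*(-6))*7 = (5*(-6))*7 = -30*7 = -210)
S(E(1, t(-4)), -79) - G(194) = -210 - 1*(-16) = -210 + 16 = -194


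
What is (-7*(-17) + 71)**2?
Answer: 36100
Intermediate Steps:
(-7*(-17) + 71)**2 = (119 + 71)**2 = 190**2 = 36100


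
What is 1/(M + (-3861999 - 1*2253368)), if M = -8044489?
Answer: -1/14159856 ≈ -7.0622e-8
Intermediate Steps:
1/(M + (-3861999 - 1*2253368)) = 1/(-8044489 + (-3861999 - 1*2253368)) = 1/(-8044489 + (-3861999 - 2253368)) = 1/(-8044489 - 6115367) = 1/(-14159856) = -1/14159856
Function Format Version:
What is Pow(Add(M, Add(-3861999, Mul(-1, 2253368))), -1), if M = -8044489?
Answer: Rational(-1, 14159856) ≈ -7.0622e-8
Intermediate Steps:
Pow(Add(M, Add(-3861999, Mul(-1, 2253368))), -1) = Pow(Add(-8044489, Add(-3861999, Mul(-1, 2253368))), -1) = Pow(Add(-8044489, Add(-3861999, -2253368)), -1) = Pow(Add(-8044489, -6115367), -1) = Pow(-14159856, -1) = Rational(-1, 14159856)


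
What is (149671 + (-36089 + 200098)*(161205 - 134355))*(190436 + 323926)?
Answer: 2265142911452202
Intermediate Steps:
(149671 + (-36089 + 200098)*(161205 - 134355))*(190436 + 323926) = (149671 + 164009*26850)*514362 = (149671 + 4403641650)*514362 = 4403791321*514362 = 2265142911452202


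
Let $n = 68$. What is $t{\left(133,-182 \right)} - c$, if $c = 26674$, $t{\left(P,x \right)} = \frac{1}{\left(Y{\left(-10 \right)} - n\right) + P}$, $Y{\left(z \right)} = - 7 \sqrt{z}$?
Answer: $- \frac{25153569}{943} + \frac{7 i \sqrt{10}}{4715} \approx -26674.0 + 0.0046948 i$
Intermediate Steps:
$t{\left(P,x \right)} = \frac{1}{-68 + P - 7 i \sqrt{10}}$ ($t{\left(P,x \right)} = \frac{1}{\left(- 7 \sqrt{-10} - 68\right) + P} = \frac{1}{\left(- 7 i \sqrt{10} - 68\right) + P} = \frac{1}{\left(-68 - 7 i \sqrt{10}\right) + P} = \frac{1}{-68 + P - 7 i \sqrt{10}}$)
$t{\left(133,-182 \right)} - c = \frac{1}{-68 + 133 - 7 i \sqrt{10}} - 26674 = \frac{1}{65 - 7 i \sqrt{10}} - 26674 = -26674 + \frac{1}{65 - 7 i \sqrt{10}}$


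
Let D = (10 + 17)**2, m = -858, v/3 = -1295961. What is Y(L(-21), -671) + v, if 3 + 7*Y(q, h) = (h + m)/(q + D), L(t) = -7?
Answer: -19649364377/5054 ≈ -3.8879e+6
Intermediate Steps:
v = -3887883 (v = 3*(-1295961) = -3887883)
D = 729 (D = 27**2 = 729)
Y(q, h) = -3/7 + (-858 + h)/(7*(729 + q)) (Y(q, h) = -3/7 + ((h - 858)/(q + 729))/7 = -3/7 + ((-858 + h)/(729 + q))/7 = -3/7 + (-858 + h)/(7*(729 + q)))
Y(L(-21), -671) + v = (-3045 - 671 - 3*(-7))/(7*(729 - 7)) - 3887883 = (1/7)*(-3045 - 671 + 21)/722 - 3887883 = (1/7)*(1/722)*(-3695) - 3887883 = -3695/5054 - 3887883 = -19649364377/5054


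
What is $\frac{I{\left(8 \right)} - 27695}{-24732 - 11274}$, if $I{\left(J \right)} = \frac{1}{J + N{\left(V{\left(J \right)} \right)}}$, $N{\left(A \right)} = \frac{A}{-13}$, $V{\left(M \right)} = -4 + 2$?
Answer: $\frac{2935657}{3816636} \approx 0.76917$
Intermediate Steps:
$V{\left(M \right)} = -2$
$N{\left(A \right)} = - \frac{A}{13}$ ($N{\left(A \right)} = A \left(- \frac{1}{13}\right) = - \frac{A}{13}$)
$I{\left(J \right)} = \frac{1}{\frac{2}{13} + J}$ ($I{\left(J \right)} = \frac{1}{J - - \frac{2}{13}} = \frac{1}{J + \frac{2}{13}} = \frac{1}{\frac{2}{13} + J}$)
$\frac{I{\left(8 \right)} - 27695}{-24732 - 11274} = \frac{\frac{13}{2 + 13 \cdot 8} - 27695}{-24732 - 11274} = \frac{\frac{13}{2 + 104} - 27695}{-36006} = \left(\frac{13}{106} - 27695\right) \left(- \frac{1}{36006}\right) = \left(- \frac{2935657}{106}\right) \left(- \frac{1}{36006}\right) = \frac{2935657}{3816636}$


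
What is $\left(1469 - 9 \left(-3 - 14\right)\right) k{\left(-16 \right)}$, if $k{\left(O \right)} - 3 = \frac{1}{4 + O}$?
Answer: $\frac{28385}{6} \approx 4730.8$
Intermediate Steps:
$k{\left(O \right)} = 3 + \frac{1}{4 + O}$
$\left(1469 - 9 \left(-3 - 14\right)\right) k{\left(-16 \right)} = \left(1469 - 9 \left(-3 - 14\right)\right) \frac{13 + 3 \left(-16\right)}{4 - 16} = \left(1469 - -153\right) \frac{13 - 48}{-12} = \left(1469 + 153\right) \left(\left(- \frac{1}{12}\right) \left(-35\right)\right) = 1622 \cdot \frac{35}{12} = \frac{28385}{6}$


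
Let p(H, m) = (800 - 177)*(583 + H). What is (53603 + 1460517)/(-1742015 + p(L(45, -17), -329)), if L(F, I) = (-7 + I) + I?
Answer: -1514120/1404349 ≈ -1.0782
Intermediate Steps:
L(F, I) = -7 + 2*I
p(H, m) = 363209 + 623*H (p(H, m) = 623*(583 + H) = 363209 + 623*H)
(53603 + 1460517)/(-1742015 + p(L(45, -17), -329)) = (53603 + 1460517)/(-1742015 + (363209 + 623*(-7 + 2*(-17)))) = 1514120/(-1742015 + (363209 + 623*(-7 - 34))) = 1514120/(-1742015 + (363209 + 623*(-41))) = 1514120/(-1742015 + (363209 - 25543)) = 1514120/(-1742015 + 337666) = 1514120/(-1404349) = 1514120*(-1/1404349) = -1514120/1404349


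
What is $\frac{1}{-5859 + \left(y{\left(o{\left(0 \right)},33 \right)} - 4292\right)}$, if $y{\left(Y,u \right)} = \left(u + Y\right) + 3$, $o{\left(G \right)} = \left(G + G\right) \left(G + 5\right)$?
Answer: $- \frac{1}{10115} \approx -9.8863 \cdot 10^{-5}$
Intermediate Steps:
$o{\left(G \right)} = 2 G \left(5 + G\right)$
$y{\left(Y,u \right)} = 3 + Y + u$ ($y{\left(Y,u \right)} = \left(Y + u\right) + 3 = 3 + Y + u$)
$\frac{1}{-5859 + \left(y{\left(o{\left(0 \right)},33 \right)} - 4292\right)} = \frac{1}{-5859 + \left(\left(3 + 2 \cdot 0 \left(5 + 0\right) + 33\right) - 4292\right)} = \frac{1}{-5859 + \left(\left(3 + 2 \cdot 0 \cdot 5 + 33\right) - 4292\right)} = \frac{1}{-5859 + \left(\left(3 + 0 + 33\right) - 4292\right)} = \frac{1}{-5859 + \left(36 - 4292\right)} = \frac{1}{-5859 - 4256} = \frac{1}{-10115} = - \frac{1}{10115}$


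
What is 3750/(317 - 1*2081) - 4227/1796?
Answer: -1182619/264012 ≈ -4.4794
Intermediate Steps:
3750/(317 - 1*2081) - 4227/1796 = 3750/(317 - 2081) - 4227*1/1796 = 3750/(-1764) - 4227/1796 = 3750*(-1/1764) - 4227/1796 = -625/294 - 4227/1796 = -1182619/264012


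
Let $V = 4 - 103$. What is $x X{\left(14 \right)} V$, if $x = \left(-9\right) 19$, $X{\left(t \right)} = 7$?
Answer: $118503$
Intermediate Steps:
$V = -99$
$x = -171$
$x X{\left(14 \right)} V = \left(-171\right) 7 \left(-99\right) = \left(-1197\right) \left(-99\right) = 118503$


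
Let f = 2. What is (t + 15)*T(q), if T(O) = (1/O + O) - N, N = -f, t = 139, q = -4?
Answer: -693/2 ≈ -346.50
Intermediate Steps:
N = -2 (N = -1*2 = -2)
T(O) = 2 + O + 1/O (T(O) = (1/O + O) - 1*(-2) = (O + 1/O) + 2 = 2 + O + 1/O)
(t + 15)*T(q) = (139 + 15)*(2 - 4 + 1/(-4)) = 154*(2 - 4 - ¼) = 154*(-9/4) = -693/2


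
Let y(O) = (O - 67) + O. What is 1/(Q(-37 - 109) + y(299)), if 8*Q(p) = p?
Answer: 4/2051 ≈ 0.0019503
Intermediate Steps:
Q(p) = p/8
y(O) = -67 + 2*O (y(O) = (-67 + O) + O = -67 + 2*O)
1/(Q(-37 - 109) + y(299)) = 1/((-37 - 109)/8 + (-67 + 2*299)) = 1/((⅛)*(-146) + (-67 + 598)) = 1/(-73/4 + 531) = 1/(2051/4) = 4/2051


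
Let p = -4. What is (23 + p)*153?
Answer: 2907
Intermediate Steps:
(23 + p)*153 = (23 - 4)*153 = 19*153 = 2907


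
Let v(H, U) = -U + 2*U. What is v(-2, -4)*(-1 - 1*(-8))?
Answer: -28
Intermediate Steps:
v(H, U) = U
v(-2, -4)*(-1 - 1*(-8)) = -4*(-1 - 1*(-8)) = -4*(-1 + 8) = -4*7 = -28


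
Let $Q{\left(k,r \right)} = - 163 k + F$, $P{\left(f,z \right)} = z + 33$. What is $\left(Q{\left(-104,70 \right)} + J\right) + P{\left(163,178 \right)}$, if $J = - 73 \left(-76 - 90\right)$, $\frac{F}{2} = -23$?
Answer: $29235$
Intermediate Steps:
$F = -46$ ($F = 2 \left(-23\right) = -46$)
$P{\left(f,z \right)} = 33 + z$
$Q{\left(k,r \right)} = -46 - 163 k$ ($Q{\left(k,r \right)} = - 163 k - 46 = -46 - 163 k$)
$J = 12118$ ($J = \left(-73\right) \left(-166\right) = 12118$)
$\left(Q{\left(-104,70 \right)} + J\right) + P{\left(163,178 \right)} = \left(\left(-46 - -16952\right) + 12118\right) + \left(33 + 178\right) = \left(\left(-46 + 16952\right) + 12118\right) + 211 = \left(16906 + 12118\right) + 211 = 29024 + 211 = 29235$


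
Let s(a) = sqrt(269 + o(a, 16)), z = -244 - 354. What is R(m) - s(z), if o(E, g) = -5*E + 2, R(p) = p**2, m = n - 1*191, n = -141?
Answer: 110224 - sqrt(3261) ≈ 1.1017e+5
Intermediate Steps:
z = -598
m = -332 (m = -141 - 1*191 = -141 - 191 = -332)
o(E, g) = 2 - 5*E
s(a) = sqrt(271 - 5*a) (s(a) = sqrt(269 + (2 - 5*a)) = sqrt(271 - 5*a))
R(m) - s(z) = (-332)**2 - sqrt(271 - 5*(-598)) = 110224 - sqrt(271 + 2990) = 110224 - sqrt(3261)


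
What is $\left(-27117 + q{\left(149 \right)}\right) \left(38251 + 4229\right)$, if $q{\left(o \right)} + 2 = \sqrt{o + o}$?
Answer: $-1152015120 + 42480 \sqrt{298} \approx -1.1513 \cdot 10^{9}$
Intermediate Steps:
$q{\left(o \right)} = -2 + \sqrt{2} \sqrt{o}$ ($q{\left(o \right)} = -2 + \sqrt{o + o} = -2 + \sqrt{2 o} = -2 + \sqrt{2} \sqrt{o}$)
$\left(-27117 + q{\left(149 \right)}\right) \left(38251 + 4229\right) = \left(-27117 - \left(2 - \sqrt{2} \sqrt{149}\right)\right) \left(38251 + 4229\right) = \left(-27117 - \left(2 - \sqrt{298}\right)\right) 42480 = \left(-27119 + \sqrt{298}\right) 42480 = -1152015120 + 42480 \sqrt{298}$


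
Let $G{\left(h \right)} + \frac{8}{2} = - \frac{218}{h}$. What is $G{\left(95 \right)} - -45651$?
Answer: $\frac{4336247}{95} \approx 45645.0$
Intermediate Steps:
$G{\left(h \right)} = -4 - \frac{218}{h}$
$G{\left(95 \right)} - -45651 = \left(-4 - \frac{218}{95}\right) - -45651 = \left(-4 - \frac{218}{95}\right) + 45651 = - \frac{598}{95} + 45651 = \frac{4336247}{95}$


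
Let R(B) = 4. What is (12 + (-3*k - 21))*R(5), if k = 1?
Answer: -48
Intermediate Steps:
(12 + (-3*k - 21))*R(5) = (12 + (-3*1 - 21))*4 = (12 + (-3 - 21))*4 = (12 - 24)*4 = -12*4 = -48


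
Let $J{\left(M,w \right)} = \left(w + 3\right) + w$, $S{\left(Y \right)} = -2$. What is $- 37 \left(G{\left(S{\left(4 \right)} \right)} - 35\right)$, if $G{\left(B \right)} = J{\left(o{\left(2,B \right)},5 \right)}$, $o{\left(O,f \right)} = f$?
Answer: $814$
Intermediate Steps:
$J{\left(M,w \right)} = 3 + 2 w$ ($J{\left(M,w \right)} = \left(3 + w\right) + w = 3 + 2 w$)
$G{\left(B \right)} = 13$ ($G{\left(B \right)} = 3 + 2 \cdot 5 = 3 + 10 = 13$)
$- 37 \left(G{\left(S{\left(4 \right)} \right)} - 35\right) = - 37 \left(13 - 35\right) = \left(-37\right) \left(-22\right) = 814$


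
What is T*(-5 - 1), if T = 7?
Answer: -42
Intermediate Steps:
T*(-5 - 1) = 7*(-5 - 1) = 7*(-6) = -42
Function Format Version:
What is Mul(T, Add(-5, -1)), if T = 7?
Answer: -42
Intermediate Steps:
Mul(T, Add(-5, -1)) = Mul(7, Add(-5, -1)) = Mul(7, -6) = -42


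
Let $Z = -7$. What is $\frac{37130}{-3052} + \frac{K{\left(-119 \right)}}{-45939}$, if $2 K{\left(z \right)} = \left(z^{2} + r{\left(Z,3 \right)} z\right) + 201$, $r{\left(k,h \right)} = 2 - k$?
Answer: $- \frac{431499284}{35051457} \approx -12.31$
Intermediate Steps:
$K{\left(z \right)} = \frac{201}{2} + \frac{z^{2}}{2} + \frac{9 z}{2}$ ($K{\left(z \right)} = \frac{\left(z^{2} + \left(2 - -7\right) z\right) + 201}{2} = \frac{\left(z^{2} + \left(2 + 7\right) z\right) + 201}{2} = \frac{\left(z^{2} + 9 z\right) + 201}{2} = \frac{201 + z^{2} + 9 z}{2} = \frac{201}{2} + \frac{z^{2}}{2} + \frac{9 z}{2}$)
$\frac{37130}{-3052} + \frac{K{\left(-119 \right)}}{-45939} = \frac{37130}{-3052} + \frac{\frac{201}{2} + \frac{\left(-119\right)^{2}}{2} + \frac{9}{2} \left(-119\right)}{-45939} = 37130 \left(- \frac{1}{3052}\right) + \left(\frac{201}{2} + \frac{1}{2} \cdot 14161 - \frac{1071}{2}\right) \left(- \frac{1}{45939}\right) = - \frac{18565}{1526} + \left(\frac{201}{2} + \frac{14161}{2} - \frac{1071}{2}\right) \left(- \frac{1}{45939}\right) = - \frac{18565}{1526} + \frac{13291}{2} \left(- \frac{1}{45939}\right) = - \frac{18565}{1526} - \frac{13291}{91878} = - \frac{431499284}{35051457}$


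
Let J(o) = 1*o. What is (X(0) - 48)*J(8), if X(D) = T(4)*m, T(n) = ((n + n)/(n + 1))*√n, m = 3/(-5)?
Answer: -9984/25 ≈ -399.36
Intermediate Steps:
m = -⅗ (m = 3*(-⅕) = -⅗ ≈ -0.60000)
J(o) = o
T(n) = 2*n^(3/2)/(1 + n) (T(n) = ((2*n)/(1 + n))*√n = (2*n/(1 + n))*√n = 2*n^(3/2)/(1 + n))
X(D) = -48/25 (X(D) = (2*4^(3/2)/(1 + 4))*(-⅗) = (2*8/5)*(-⅗) = (2*8*(⅕))*(-⅗) = (16/5)*(-⅗) = -48/25)
(X(0) - 48)*J(8) = (-48/25 - 48)*8 = -1248/25*8 = -9984/25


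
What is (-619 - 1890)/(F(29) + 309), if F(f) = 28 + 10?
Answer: -2509/347 ≈ -7.2305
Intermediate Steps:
F(f) = 38
(-619 - 1890)/(F(29) + 309) = (-619 - 1890)/(38 + 309) = -2509/347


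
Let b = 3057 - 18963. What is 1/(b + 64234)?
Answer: 1/48328 ≈ 2.0692e-5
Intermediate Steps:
b = -15906
1/(b + 64234) = 1/(-15906 + 64234) = 1/48328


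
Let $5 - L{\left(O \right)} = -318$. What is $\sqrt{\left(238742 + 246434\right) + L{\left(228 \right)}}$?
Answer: $\sqrt{485499} \approx 696.78$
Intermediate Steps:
$L{\left(O \right)} = 323$ ($L{\left(O \right)} = 5 - -318 = 5 + 318 = 323$)
$\sqrt{\left(238742 + 246434\right) + L{\left(228 \right)}} = \sqrt{\left(238742 + 246434\right) + 323} = \sqrt{485176 + 323} = \sqrt{485499}$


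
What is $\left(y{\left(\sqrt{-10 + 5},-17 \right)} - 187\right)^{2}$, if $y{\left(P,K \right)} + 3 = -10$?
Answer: $40000$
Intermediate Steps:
$y{\left(P,K \right)} = -13$ ($y{\left(P,K \right)} = -3 - 10 = -13$)
$\left(y{\left(\sqrt{-10 + 5},-17 \right)} - 187\right)^{2} = \left(-13 - 187\right)^{2} = \left(-200\right)^{2} = 40000$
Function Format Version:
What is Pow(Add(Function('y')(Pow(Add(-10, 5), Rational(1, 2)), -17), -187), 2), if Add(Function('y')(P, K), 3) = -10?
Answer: 40000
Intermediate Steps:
Function('y')(P, K) = -13 (Function('y')(P, K) = Add(-3, -10) = -13)
Pow(Add(Function('y')(Pow(Add(-10, 5), Rational(1, 2)), -17), -187), 2) = Pow(Add(-13, -187), 2) = Pow(-200, 2) = 40000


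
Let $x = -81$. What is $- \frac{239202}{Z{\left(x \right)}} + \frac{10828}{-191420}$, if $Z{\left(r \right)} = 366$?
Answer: $- \frac{1908000412}{2919155} \approx -653.61$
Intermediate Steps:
$- \frac{239202}{Z{\left(x \right)}} + \frac{10828}{-191420} = - \frac{239202}{366} + \frac{10828}{-191420} = \left(-239202\right) \frac{1}{366} + 10828 \left(- \frac{1}{191420}\right) = - \frac{39867}{61} - \frac{2707}{47855} = - \frac{1908000412}{2919155}$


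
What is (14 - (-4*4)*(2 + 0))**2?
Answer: 2116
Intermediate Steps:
(14 - (-4*4)*(2 + 0))**2 = (14 - (-16)*2)**2 = (14 - 1*(-32))**2 = (14 + 32)**2 = 46**2 = 2116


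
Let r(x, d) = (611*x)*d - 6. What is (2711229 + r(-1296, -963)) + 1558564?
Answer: 766827115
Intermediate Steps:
r(x, d) = -6 + 611*d*x (r(x, d) = 611*d*x - 6 = -6 + 611*d*x)
(2711229 + r(-1296, -963)) + 1558564 = (2711229 + (-6 + 611*(-963)*(-1296))) + 1558564 = (2711229 + (-6 + 762557328)) + 1558564 = (2711229 + 762557322) + 1558564 = 765268551 + 1558564 = 766827115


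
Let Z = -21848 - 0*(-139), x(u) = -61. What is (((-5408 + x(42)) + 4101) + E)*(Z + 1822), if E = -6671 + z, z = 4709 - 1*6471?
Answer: 196274826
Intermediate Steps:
z = -1762 (z = 4709 - 6471 = -1762)
E = -8433 (E = -6671 - 1762 = -8433)
Z = -21848 (Z = -21848 - 1*0 = -21848 + 0 = -21848)
(((-5408 + x(42)) + 4101) + E)*(Z + 1822) = (((-5408 - 61) + 4101) - 8433)*(-21848 + 1822) = ((-5469 + 4101) - 8433)*(-20026) = (-1368 - 8433)*(-20026) = -9801*(-20026) = 196274826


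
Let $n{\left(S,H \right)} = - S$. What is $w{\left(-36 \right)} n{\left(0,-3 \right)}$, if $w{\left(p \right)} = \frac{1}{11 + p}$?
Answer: $0$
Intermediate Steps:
$w{\left(-36 \right)} n{\left(0,-3 \right)} = \frac{\left(-1\right) 0}{11 - 36} = \frac{1}{-25} \cdot 0 = \left(- \frac{1}{25}\right) 0 = 0$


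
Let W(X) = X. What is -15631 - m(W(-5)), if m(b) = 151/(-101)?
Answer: -1578580/101 ≈ -15630.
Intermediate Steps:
m(b) = -151/101 (m(b) = 151*(-1/101) = -151/101)
-15631 - m(W(-5)) = -15631 - 1*(-151/101) = -15631 + 151/101 = -1578580/101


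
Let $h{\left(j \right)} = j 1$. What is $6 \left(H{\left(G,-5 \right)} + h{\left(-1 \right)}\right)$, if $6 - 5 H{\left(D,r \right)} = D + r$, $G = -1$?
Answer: $\frac{42}{5} \approx 8.4$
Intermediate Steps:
$h{\left(j \right)} = j$
$H{\left(D,r \right)} = \frac{6}{5} - \frac{D}{5} - \frac{r}{5}$ ($H{\left(D,r \right)} = \frac{6}{5} - \frac{D + r}{5} = \frac{6}{5} - \left(\frac{D}{5} + \frac{r}{5}\right) = \frac{6}{5} - \frac{D}{5} - \frac{r}{5}$)
$6 \left(H{\left(G,-5 \right)} + h{\left(-1 \right)}\right) = 6 \left(\left(\frac{6}{5} - - \frac{1}{5} - -1\right) - 1\right) = 6 \left(\left(\frac{6}{5} + \frac{1}{5} + 1\right) - 1\right) = 6 \left(\frac{12}{5} - 1\right) = 6 \cdot \frac{7}{5} = \frac{42}{5}$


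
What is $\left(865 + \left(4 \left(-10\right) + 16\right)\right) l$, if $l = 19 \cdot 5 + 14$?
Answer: $91669$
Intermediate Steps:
$l = 109$ ($l = 95 + 14 = 109$)
$\left(865 + \left(4 \left(-10\right) + 16\right)\right) l = \left(865 + \left(4 \left(-10\right) + 16\right)\right) 109 = \left(865 + \left(-40 + 16\right)\right) 109 = \left(865 - 24\right) 109 = 841 \cdot 109 = 91669$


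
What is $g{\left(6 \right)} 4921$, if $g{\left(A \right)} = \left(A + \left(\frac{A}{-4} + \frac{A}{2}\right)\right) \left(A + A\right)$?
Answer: $442890$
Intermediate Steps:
$g{\left(A \right)} = \frac{5 A^{2}}{2}$ ($g{\left(A \right)} = \left(A + \left(A \left(- \frac{1}{4}\right) + A \frac{1}{2}\right)\right) 2 A = \left(A + \left(- \frac{A}{4} + \frac{A}{2}\right)\right) 2 A = \left(A + \frac{A}{4}\right) 2 A = \frac{5 A}{4} \cdot 2 A = \frac{5 A^{2}}{2}$)
$g{\left(6 \right)} 4921 = \frac{5 \cdot 6^{2}}{2} \cdot 4921 = \frac{5}{2} \cdot 36 \cdot 4921 = 90 \cdot 4921 = 442890$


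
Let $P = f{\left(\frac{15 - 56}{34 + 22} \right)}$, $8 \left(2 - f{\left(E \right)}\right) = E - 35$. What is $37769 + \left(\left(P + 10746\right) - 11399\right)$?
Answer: $\frac{16630865}{448} \approx 37122.0$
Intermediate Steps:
$f{\left(E \right)} = \frac{51}{8} - \frac{E}{8}$ ($f{\left(E \right)} = 2 - \frac{E - 35}{8} = 2 - \frac{-35 + E}{8} = 2 - \left(- \frac{35}{8} + \frac{E}{8}\right) = \frac{51}{8} - \frac{E}{8}$)
$P = \frac{2897}{448}$ ($P = \frac{51}{8} - \frac{\left(15 - 56\right) \frac{1}{34 + 22}}{8} = \frac{51}{8} - \frac{\left(-41\right) \frac{1}{56}}{8} = \frac{51}{8} - - \frac{41}{448} = \frac{51}{8} + \frac{41}{448} = \frac{2897}{448} \approx 6.4665$)
$37769 + \left(\left(P + 10746\right) - 11399\right) = 37769 + \left(\left(\frac{2897}{448} + 10746\right) - 11399\right) = 37769 + \left(\frac{4817105}{448} - 11399\right) = 37769 - \frac{289647}{448} = \frac{16630865}{448}$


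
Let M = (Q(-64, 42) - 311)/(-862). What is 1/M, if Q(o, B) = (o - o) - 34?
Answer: 862/345 ≈ 2.4986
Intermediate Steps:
Q(o, B) = -34 (Q(o, B) = 0 - 34 = -34)
M = 345/862 (M = (-34 - 311)/(-862) = -345*(-1/862) = 345/862 ≈ 0.40023)
1/M = 1/(345/862) = 862/345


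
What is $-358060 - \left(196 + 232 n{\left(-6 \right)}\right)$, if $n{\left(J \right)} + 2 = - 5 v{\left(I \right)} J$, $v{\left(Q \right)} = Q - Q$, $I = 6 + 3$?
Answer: $-357792$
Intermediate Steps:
$I = 9$
$v{\left(Q \right)} = 0$
$n{\left(J \right)} = -2$ ($n{\left(J \right)} = -2 + \left(-5\right) 0 J = -2 + 0 J = -2 + 0 = -2$)
$-358060 - \left(196 + 232 n{\left(-6 \right)}\right) = -358060 + \left(\left(-232\right) \left(-2\right) + 14 \left(-14\right)\right) = -358060 + \left(464 - 196\right) = -358060 + 268 = -357792$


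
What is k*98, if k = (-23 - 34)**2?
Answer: 318402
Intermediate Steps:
k = 3249 (k = (-57)**2 = 3249)
k*98 = 3249*98 = 318402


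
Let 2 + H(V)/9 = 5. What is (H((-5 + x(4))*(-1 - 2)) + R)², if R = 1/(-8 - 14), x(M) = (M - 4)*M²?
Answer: 351649/484 ≈ 726.55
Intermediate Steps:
x(M) = M²*(-4 + M) (x(M) = (-4 + M)*M² = M²*(-4 + M))
H(V) = 27 (H(V) = -18 + 9*5 = -18 + 45 = 27)
R = -1/22 (R = 1/(-22) = -1/22 ≈ -0.045455)
(H((-5 + x(4))*(-1 - 2)) + R)² = (27 - 1/22)² = (593/22)² = 351649/484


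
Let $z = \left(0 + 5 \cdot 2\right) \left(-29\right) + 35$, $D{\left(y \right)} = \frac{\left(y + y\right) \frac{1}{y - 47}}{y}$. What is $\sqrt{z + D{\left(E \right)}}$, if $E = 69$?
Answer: $\frac{2 i \sqrt{7711}}{11} \approx 15.966 i$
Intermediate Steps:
$D{\left(y \right)} = \frac{2}{-47 + y}$ ($D{\left(y \right)} = \frac{2 y \frac{1}{-47 + y}}{y} = \frac{2}{-47 + y}$)
$z = -255$ ($z = \left(0 + 10\right) \left(-29\right) + 35 = 10 \left(-29\right) + 35 = -290 + 35 = -255$)
$\sqrt{z + D{\left(E \right)}} = \sqrt{-255 + \frac{2}{-47 + 69}} = \sqrt{-255 + \frac{2}{22}} = \sqrt{-255 + 2 \cdot \frac{1}{22}} = \sqrt{-255 + \frac{1}{11}} = \sqrt{- \frac{2804}{11}} = \frac{2 i \sqrt{7711}}{11}$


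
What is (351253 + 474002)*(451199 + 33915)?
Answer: 400342754070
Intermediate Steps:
(351253 + 474002)*(451199 + 33915) = 825255*485114 = 400342754070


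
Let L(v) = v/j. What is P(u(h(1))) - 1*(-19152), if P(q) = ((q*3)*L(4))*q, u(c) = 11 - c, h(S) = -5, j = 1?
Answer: 22224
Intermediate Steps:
L(v) = v (L(v) = v/1 = v*1 = v)
P(q) = 12*q² (P(q) = ((q*3)*4)*q = ((3*q)*4)*q = (12*q)*q = 12*q²)
P(u(h(1))) - 1*(-19152) = 12*(11 - 1*(-5))² - 1*(-19152) = 12*(11 + 5)² + 19152 = 12*16² + 19152 = 12*256 + 19152 = 3072 + 19152 = 22224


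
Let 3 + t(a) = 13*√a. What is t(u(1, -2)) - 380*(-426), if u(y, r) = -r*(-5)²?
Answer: 161877 + 65*√2 ≈ 1.6197e+5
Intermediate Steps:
u(y, r) = -25*r (u(y, r) = -r*25 = -25*r)
t(a) = -3 + 13*√a
t(u(1, -2)) - 380*(-426) = (-3 + 13*√(-25*(-2))) - 380*(-426) = (-3 + 13*√50) + 161880 = (-3 + 13*(5*√2)) + 161880 = (-3 + 65*√2) + 161880 = 161877 + 65*√2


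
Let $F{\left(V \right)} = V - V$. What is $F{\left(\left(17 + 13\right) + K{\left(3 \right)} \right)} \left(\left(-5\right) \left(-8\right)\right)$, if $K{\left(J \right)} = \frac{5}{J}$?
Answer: $0$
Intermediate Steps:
$F{\left(V \right)} = 0$
$F{\left(\left(17 + 13\right) + K{\left(3 \right)} \right)} \left(\left(-5\right) \left(-8\right)\right) = 0 \left(\left(-5\right) \left(-8\right)\right) = 0 \cdot 40 = 0$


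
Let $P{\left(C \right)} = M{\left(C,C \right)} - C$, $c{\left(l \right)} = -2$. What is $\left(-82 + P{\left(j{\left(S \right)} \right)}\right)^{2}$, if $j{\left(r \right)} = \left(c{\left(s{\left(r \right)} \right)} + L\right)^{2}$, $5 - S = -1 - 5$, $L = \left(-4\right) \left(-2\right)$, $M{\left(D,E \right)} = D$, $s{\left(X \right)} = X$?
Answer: $6724$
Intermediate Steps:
$L = 8$
$S = 11$ ($S = 5 - \left(-1 - 5\right) = 5 - -6 = 5 + 6 = 11$)
$j{\left(r \right)} = 36$ ($j{\left(r \right)} = \left(-2 + 8\right)^{2} = 6^{2} = 36$)
$P{\left(C \right)} = 0$ ($P{\left(C \right)} = C - C = 0$)
$\left(-82 + P{\left(j{\left(S \right)} \right)}\right)^{2} = \left(-82 + 0\right)^{2} = \left(-82\right)^{2} = 6724$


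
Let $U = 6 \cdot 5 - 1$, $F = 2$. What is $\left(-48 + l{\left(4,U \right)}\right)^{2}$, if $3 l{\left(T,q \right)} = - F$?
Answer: $\frac{21316}{9} \approx 2368.4$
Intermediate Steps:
$U = 29$ ($U = 30 - 1 = 29$)
$l{\left(T,q \right)} = - \frac{2}{3}$ ($l{\left(T,q \right)} = \frac{\left(-1\right) 2}{3} = \frac{1}{3} \left(-2\right) = - \frac{2}{3}$)
$\left(-48 + l{\left(4,U \right)}\right)^{2} = \left(-48 - \frac{2}{3}\right)^{2} = \left(- \frac{146}{3}\right)^{2} = \frac{21316}{9}$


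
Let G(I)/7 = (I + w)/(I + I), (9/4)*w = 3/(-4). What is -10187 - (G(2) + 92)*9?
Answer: -44165/4 ≈ -11041.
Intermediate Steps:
w = -⅓ (w = 4*(3/(-4))/9 = 4*(3*(-¼))/9 = (4/9)*(-¾) = -⅓ ≈ -0.33333)
G(I) = 7*(-⅓ + I)/(2*I) (G(I) = 7*((I - ⅓)/(I + I)) = 7*((-⅓ + I)/((2*I))) = 7*((-⅓ + I)*(1/(2*I))) = 7*((-⅓ + I)/(2*I)) = 7*(-⅓ + I)/(2*I))
-10187 - (G(2) + 92)*9 = -10187 - ((7/6)*(-1 + 3*2)/2 + 92)*9 = -10187 - ((7/6)*(½)*(-1 + 6) + 92)*9 = -10187 - ((7/6)*(½)*5 + 92)*9 = -10187 - (35/12 + 92)*9 = -10187 - 1139*9/12 = -10187 - 1*3417/4 = -10187 - 3417/4 = -44165/4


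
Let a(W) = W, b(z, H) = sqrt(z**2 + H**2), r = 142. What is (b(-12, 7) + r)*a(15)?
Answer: 2130 + 15*sqrt(193) ≈ 2338.4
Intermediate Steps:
b(z, H) = sqrt(H**2 + z**2)
(b(-12, 7) + r)*a(15) = (sqrt(7**2 + (-12)**2) + 142)*15 = (sqrt(49 + 144) + 142)*15 = (sqrt(193) + 142)*15 = (142 + sqrt(193))*15 = 2130 + 15*sqrt(193)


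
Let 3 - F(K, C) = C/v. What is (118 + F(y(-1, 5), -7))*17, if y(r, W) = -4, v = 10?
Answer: 20689/10 ≈ 2068.9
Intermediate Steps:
F(K, C) = 3 - C/10
(118 + F(y(-1, 5), -7))*17 = (118 + (3 - ⅒*(-7)))*17 = (118 + (3 + 7/10))*17 = (118 + 37/10)*17 = (1217/10)*17 = 20689/10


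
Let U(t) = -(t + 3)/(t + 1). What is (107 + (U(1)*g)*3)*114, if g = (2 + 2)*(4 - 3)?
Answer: 9462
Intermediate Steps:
g = 4 (g = 4*1 = 4)
U(t) = -(3 + t)/(1 + t)
(107 + (U(1)*g)*3)*114 = (107 + (((-3 - 1*1)/(1 + 1))*4)*3)*114 = (107 + (((-3 - 1)/2)*4)*3)*114 = (107 + (((1/2)*(-4))*4)*3)*114 = (107 - 2*4*3)*114 = (107 - 8*3)*114 = (107 - 24)*114 = 83*114 = 9462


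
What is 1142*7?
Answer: 7994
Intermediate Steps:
1142*7 = 7994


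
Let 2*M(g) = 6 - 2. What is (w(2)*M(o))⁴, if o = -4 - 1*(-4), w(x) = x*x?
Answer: 4096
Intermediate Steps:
w(x) = x²
o = 0 (o = -4 + 4 = 0)
M(g) = 2 (M(g) = (6 - 2)/2 = (½)*4 = 2)
(w(2)*M(o))⁴ = (2²*2)⁴ = (4*2)⁴ = 8⁴ = 4096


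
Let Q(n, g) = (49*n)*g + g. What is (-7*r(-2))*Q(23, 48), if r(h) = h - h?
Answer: 0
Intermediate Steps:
r(h) = 0
Q(n, g) = g + 49*g*n (Q(n, g) = 49*g*n + g = g + 49*g*n)
(-7*r(-2))*Q(23, 48) = (-7*0)*(48*(1 + 49*23)) = 0*(48*(1 + 1127)) = 0*(48*1128) = 0*54144 = 0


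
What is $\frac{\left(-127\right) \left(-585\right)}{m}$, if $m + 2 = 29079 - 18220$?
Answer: $\frac{24765}{3619} \approx 6.843$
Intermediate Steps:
$m = 10857$ ($m = -2 + \left(29079 - 18220\right) = -2 + 10859 = 10857$)
$\frac{\left(-127\right) \left(-585\right)}{m} = \frac{\left(-127\right) \left(-585\right)}{10857} = 74295 \cdot \frac{1}{10857} = \frac{24765}{3619}$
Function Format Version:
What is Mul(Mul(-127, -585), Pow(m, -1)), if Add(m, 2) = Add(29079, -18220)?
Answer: Rational(24765, 3619) ≈ 6.8430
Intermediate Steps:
m = 10857 (m = Add(-2, Add(29079, -18220)) = Add(-2, 10859) = 10857)
Mul(Mul(-127, -585), Pow(m, -1)) = Mul(Mul(-127, -585), Pow(10857, -1)) = Mul(74295, Rational(1, 10857)) = Rational(24765, 3619)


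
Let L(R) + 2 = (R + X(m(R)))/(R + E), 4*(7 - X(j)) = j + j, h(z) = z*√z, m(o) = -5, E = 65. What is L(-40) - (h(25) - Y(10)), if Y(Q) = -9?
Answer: -6861/50 ≈ -137.22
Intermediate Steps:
h(z) = z^(3/2)
X(j) = 7 - j/2 (X(j) = 7 - (j + j)/4 = 7 - j/2)
L(R) = -2 + (19/2 + R)/(65 + R) (L(R) = -2 + (R + (7 - ½*(-5)))/(R + 65) = -2 + (R + (7 + 5/2))/(65 + R) = -2 + (R + 19/2)/(65 + R) = -2 + (19/2 + R)/(65 + R))
L(-40) - (h(25) - Y(10)) = (-241/2 - 1*(-40))/(65 - 40) - (25^(3/2) - 1*(-9)) = (-241/2 + 40)/25 - (125 + 9) = (1/25)*(-161/2) - 1*134 = -161/50 - 134 = -6861/50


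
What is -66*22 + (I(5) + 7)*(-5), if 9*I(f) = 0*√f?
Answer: -1487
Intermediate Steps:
I(f) = 0 (I(f) = (0*√f)/9 = (⅑)*0 = 0)
-66*22 + (I(5) + 7)*(-5) = -66*22 + (0 + 7)*(-5) = -1452 + 7*(-5) = -1452 - 35 = -1487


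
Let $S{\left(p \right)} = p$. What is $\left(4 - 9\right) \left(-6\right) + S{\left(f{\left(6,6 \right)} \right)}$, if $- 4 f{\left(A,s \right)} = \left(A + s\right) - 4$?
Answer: $28$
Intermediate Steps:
$f{\left(A,s \right)} = 1 - \frac{A}{4} - \frac{s}{4}$ ($f{\left(A,s \right)} = - \frac{\left(A + s\right) - 4}{4} = - \frac{-4 + A + s}{4} = 1 - \frac{A}{4} - \frac{s}{4}$)
$\left(4 - 9\right) \left(-6\right) + S{\left(f{\left(6,6 \right)} \right)} = \left(4 - 9\right) \left(-6\right) - 2 = \left(-5\right) \left(-6\right) - 2 = 30 - 2 = 28$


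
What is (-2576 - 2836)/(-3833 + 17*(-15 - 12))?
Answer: 1353/1073 ≈ 1.2610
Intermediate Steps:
(-2576 - 2836)/(-3833 + 17*(-15 - 12)) = -5412/(-3833 + 17*(-27)) = -5412/(-3833 - 459) = -5412/(-4292) = -5412*(-1/4292) = 1353/1073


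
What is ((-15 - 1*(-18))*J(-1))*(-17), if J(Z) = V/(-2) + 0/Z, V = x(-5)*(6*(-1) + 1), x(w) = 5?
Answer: -1275/2 ≈ -637.50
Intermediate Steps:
V = -25 (V = 5*(6*(-1) + 1) = 5*(-6 + 1) = 5*(-5) = -25)
J(Z) = 25/2 (J(Z) = -25/(-2) + 0/Z = -25*(-1/2) + 0 = 25/2 + 0 = 25/2)
((-15 - 1*(-18))*J(-1))*(-17) = ((-15 - 1*(-18))*(25/2))*(-17) = ((-15 + 18)*(25/2))*(-17) = (3*(25/2))*(-17) = (75/2)*(-17) = -1275/2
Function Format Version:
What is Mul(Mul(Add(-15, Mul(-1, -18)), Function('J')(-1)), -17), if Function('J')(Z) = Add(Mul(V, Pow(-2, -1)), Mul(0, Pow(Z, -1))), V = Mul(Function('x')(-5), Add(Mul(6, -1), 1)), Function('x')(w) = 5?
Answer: Rational(-1275, 2) ≈ -637.50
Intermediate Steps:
V = -25 (V = Mul(5, Add(Mul(6, -1), 1)) = Mul(5, Add(-6, 1)) = Mul(5, -5) = -25)
Function('J')(Z) = Rational(25, 2) (Function('J')(Z) = Add(Mul(-25, Pow(-2, -1)), Mul(0, Pow(Z, -1))) = Add(Mul(-25, Rational(-1, 2)), 0) = Add(Rational(25, 2), 0) = Rational(25, 2))
Mul(Mul(Add(-15, Mul(-1, -18)), Function('J')(-1)), -17) = Mul(Mul(Add(-15, Mul(-1, -18)), Rational(25, 2)), -17) = Mul(Mul(Add(-15, 18), Rational(25, 2)), -17) = Mul(Mul(3, Rational(25, 2)), -17) = Mul(Rational(75, 2), -17) = Rational(-1275, 2)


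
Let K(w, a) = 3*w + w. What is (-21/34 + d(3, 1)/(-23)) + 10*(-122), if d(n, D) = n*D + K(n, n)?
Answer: -955033/782 ≈ -1221.3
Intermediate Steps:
K(w, a) = 4*w
d(n, D) = 4*n + D*n (d(n, D) = n*D + 4*n = D*n + 4*n = 4*n + D*n)
(-21/34 + d(3, 1)/(-23)) + 10*(-122) = (-21/34 + (3*(4 + 1))/(-23)) + 10*(-122) = (-21*1/34 + (3*5)*(-1/23)) - 1220 = (-21/34 + 15*(-1/23)) - 1220 = (-21/34 - 15/23) - 1220 = -993/782 - 1220 = -955033/782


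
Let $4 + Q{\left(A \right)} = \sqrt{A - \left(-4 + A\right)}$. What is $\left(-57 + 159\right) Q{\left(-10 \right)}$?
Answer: $-204$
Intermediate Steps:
$Q{\left(A \right)} = -2$ ($Q{\left(A \right)} = -4 + \sqrt{A - \left(-4 + A\right)} = -4 + \sqrt{4} = -4 + 2 = -2$)
$\left(-57 + 159\right) Q{\left(-10 \right)} = \left(-57 + 159\right) \left(-2\right) = 102 \left(-2\right) = -204$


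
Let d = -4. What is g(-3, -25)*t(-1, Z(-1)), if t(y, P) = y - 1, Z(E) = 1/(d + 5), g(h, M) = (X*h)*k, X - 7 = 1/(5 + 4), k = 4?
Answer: 512/3 ≈ 170.67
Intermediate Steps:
X = 64/9 (X = 7 + 1/(5 + 4) = 7 + 1/9 = 7 + ⅑ = 64/9 ≈ 7.1111)
g(h, M) = 256*h/9 (g(h, M) = (64*h/9)*4 = 256*h/9)
Z(E) = 1 (Z(E) = 1/(-4 + 5) = 1/1 = 1)
t(y, P) = -1 + y
g(-3, -25)*t(-1, Z(-1)) = ((256/9)*(-3))*(-1 - 1) = -256/3*(-2) = 512/3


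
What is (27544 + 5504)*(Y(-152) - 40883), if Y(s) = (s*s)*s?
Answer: -117409332168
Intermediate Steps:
Y(s) = s³ (Y(s) = s²*s = s³)
(27544 + 5504)*(Y(-152) - 40883) = (27544 + 5504)*((-152)³ - 40883) = 33048*(-3511808 - 40883) = 33048*(-3552691) = -117409332168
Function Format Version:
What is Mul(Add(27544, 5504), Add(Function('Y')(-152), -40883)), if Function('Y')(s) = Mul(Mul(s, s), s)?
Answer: -117409332168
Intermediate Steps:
Function('Y')(s) = Pow(s, 3) (Function('Y')(s) = Mul(Pow(s, 2), s) = Pow(s, 3))
Mul(Add(27544, 5504), Add(Function('Y')(-152), -40883)) = Mul(Add(27544, 5504), Add(Pow(-152, 3), -40883)) = Mul(33048, Add(-3511808, -40883)) = Mul(33048, -3552691) = -117409332168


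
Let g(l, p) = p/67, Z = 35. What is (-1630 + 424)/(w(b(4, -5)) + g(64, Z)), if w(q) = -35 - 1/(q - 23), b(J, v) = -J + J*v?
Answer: 3797694/108503 ≈ 35.001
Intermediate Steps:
w(q) = -35 - 1/(-23 + q)
g(l, p) = p/67 (g(l, p) = p*(1/67) = p/67)
(-1630 + 424)/(w(b(4, -5)) + g(64, Z)) = (-1630 + 424)/((804 - 140*(-1 - 5))/(-23 + 4*(-1 - 5)) + (1/67)*35) = -1206/((804 - 140*(-6))/(-23 + 4*(-6)) + 35/67) = -1206/((804 - 35*(-24))/(-23 - 24) + 35/67) = -1206/((804 + 840)/(-47) + 35/67) = -1206/(-1/47*1644 + 35/67) = -1206/(-1644/47 + 35/67) = -1206/(-108503/3149) = -1206*(-3149/108503) = 3797694/108503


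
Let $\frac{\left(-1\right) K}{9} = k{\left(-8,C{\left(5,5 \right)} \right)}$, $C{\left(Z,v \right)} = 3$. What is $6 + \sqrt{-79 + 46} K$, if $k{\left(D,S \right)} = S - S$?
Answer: $6$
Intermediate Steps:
$k{\left(D,S \right)} = 0$
$K = 0$ ($K = \left(-9\right) 0 = 0$)
$6 + \sqrt{-79 + 46} K = 6 + \sqrt{-79 + 46} \cdot 0 = 6 + \sqrt{-33} \cdot 0 = 6 + i \sqrt{33} \cdot 0 = 6 + 0 = 6$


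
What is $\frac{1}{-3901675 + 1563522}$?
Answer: $- \frac{1}{2338153} \approx -4.2769 \cdot 10^{-7}$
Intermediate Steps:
$\frac{1}{-3901675 + 1563522} = \frac{1}{-2338153} = - \frac{1}{2338153}$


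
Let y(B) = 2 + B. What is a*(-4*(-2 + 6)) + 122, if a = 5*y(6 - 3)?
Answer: -278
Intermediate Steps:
a = 25 (a = 5*(2 + (6 - 3)) = 5*(2 + 3) = 5*5 = 25)
a*(-4*(-2 + 6)) + 122 = 25*(-4*(-2 + 6)) + 122 = 25*(-4*4) + 122 = 25*(-16) + 122 = -400 + 122 = -278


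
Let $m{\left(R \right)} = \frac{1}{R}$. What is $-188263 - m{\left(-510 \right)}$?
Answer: $- \frac{96014129}{510} \approx -1.8826 \cdot 10^{5}$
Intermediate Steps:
$-188263 - m{\left(-510 \right)} = -188263 - \frac{1}{-510} = -188263 - - \frac{1}{510} = -188263 + \frac{1}{510} = - \frac{96014129}{510}$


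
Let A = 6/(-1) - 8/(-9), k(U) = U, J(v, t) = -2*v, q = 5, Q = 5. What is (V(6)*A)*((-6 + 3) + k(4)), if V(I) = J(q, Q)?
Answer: 460/9 ≈ 51.111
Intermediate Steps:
V(I) = -10 (V(I) = -2*5 = -10)
A = -46/9 (A = 6*(-1) - 8*(-⅑) = -6 + 8/9 = -46/9 ≈ -5.1111)
(V(6)*A)*((-6 + 3) + k(4)) = (-10*(-46/9))*((-6 + 3) + 4) = 460*(-3 + 4)/9 = (460/9)*1 = 460/9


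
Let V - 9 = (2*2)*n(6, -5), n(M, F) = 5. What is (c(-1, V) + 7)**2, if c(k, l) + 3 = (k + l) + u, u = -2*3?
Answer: 676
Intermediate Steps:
V = 29 (V = 9 + (2*2)*5 = 9 + 4*5 = 9 + 20 = 29)
u = -6
c(k, l) = -9 + k + l (c(k, l) = -3 + ((k + l) - 6) = -3 + (-6 + k + l) = -9 + k + l)
(c(-1, V) + 7)**2 = ((-9 - 1 + 29) + 7)**2 = (19 + 7)**2 = 26**2 = 676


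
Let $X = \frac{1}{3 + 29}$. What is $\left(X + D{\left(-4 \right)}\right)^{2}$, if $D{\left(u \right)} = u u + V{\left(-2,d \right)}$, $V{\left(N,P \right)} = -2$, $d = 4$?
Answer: $\frac{201601}{1024} \approx 196.88$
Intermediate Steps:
$D{\left(u \right)} = -2 + u^{2}$ ($D{\left(u \right)} = u u - 2 = u^{2} - 2 = -2 + u^{2}$)
$X = \frac{1}{32} \approx 0.03125$
$\left(X + D{\left(-4 \right)}\right)^{2} = \left(\frac{1}{32} - \left(2 - \left(-4\right)^{2}\right)\right)^{2} = \left(\frac{1}{32} + \left(-2 + 16\right)\right)^{2} = \left(\frac{1}{32} + 14\right)^{2} = \left(\frac{449}{32}\right)^{2} = \frac{201601}{1024}$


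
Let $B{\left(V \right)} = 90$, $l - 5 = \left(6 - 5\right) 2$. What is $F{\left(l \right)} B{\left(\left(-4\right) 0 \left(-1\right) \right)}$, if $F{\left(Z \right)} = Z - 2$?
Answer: $450$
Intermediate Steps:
$l = 7$ ($l = 5 + \left(6 - 5\right) 2 = 5 + 1 \cdot 2 = 5 + 2 = 7$)
$F{\left(Z \right)} = -2 + Z$
$F{\left(l \right)} B{\left(\left(-4\right) 0 \left(-1\right) \right)} = \left(-2 + 7\right) 90 = 5 \cdot 90 = 450$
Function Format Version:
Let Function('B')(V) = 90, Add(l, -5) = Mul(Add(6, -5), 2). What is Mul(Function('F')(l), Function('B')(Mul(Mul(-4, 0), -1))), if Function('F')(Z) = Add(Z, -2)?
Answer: 450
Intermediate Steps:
l = 7 (l = Add(5, Mul(Add(6, -5), 2)) = Add(5, Mul(1, 2)) = Add(5, 2) = 7)
Function('F')(Z) = Add(-2, Z)
Mul(Function('F')(l), Function('B')(Mul(Mul(-4, 0), -1))) = Mul(Add(-2, 7), 90) = Mul(5, 90) = 450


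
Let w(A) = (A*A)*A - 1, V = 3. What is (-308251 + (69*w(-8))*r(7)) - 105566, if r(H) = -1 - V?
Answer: -272229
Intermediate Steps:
w(A) = -1 + A³ (w(A) = A²*A - 1 = A³ - 1 = -1 + A³)
r(H) = -4 (r(H) = -1 - 1*3 = -1 - 3 = -4)
(-308251 + (69*w(-8))*r(7)) - 105566 = (-308251 + (69*(-1 + (-8)³))*(-4)) - 105566 = (-308251 + (69*(-1 - 512))*(-4)) - 105566 = (-308251 + (69*(-513))*(-4)) - 105566 = (-308251 - 35397*(-4)) - 105566 = (-308251 + 141588) - 105566 = -166663 - 105566 = -272229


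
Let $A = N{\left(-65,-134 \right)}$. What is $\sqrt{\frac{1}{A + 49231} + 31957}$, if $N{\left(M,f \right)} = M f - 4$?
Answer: $\frac{\sqrt{107269933139270}}{57937} \approx 178.77$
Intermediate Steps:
$N{\left(M,f \right)} = -4 + M f$
$A = 8706$ ($A = -4 - -8710 = -4 + 8710 = 8706$)
$\sqrt{\frac{1}{A + 49231} + 31957} = \sqrt{\frac{1}{8706 + 49231} + 31957} = \sqrt{\frac{1}{57937} + 31957} = \sqrt{\frac{1851492710}{57937}} = \frac{\sqrt{107269933139270}}{57937}$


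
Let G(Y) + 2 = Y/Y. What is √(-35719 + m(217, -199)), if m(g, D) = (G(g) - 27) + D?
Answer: 3*I*√3994 ≈ 189.59*I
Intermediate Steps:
G(Y) = -1 (G(Y) = -2 + Y/Y = -2 + 1 = -1)
m(g, D) = -28 + D (m(g, D) = (-1 - 27) + D = -28 + D)
√(-35719 + m(217, -199)) = √(-35719 + (-28 - 199)) = √(-35719 - 227) = √(-35946) = 3*I*√3994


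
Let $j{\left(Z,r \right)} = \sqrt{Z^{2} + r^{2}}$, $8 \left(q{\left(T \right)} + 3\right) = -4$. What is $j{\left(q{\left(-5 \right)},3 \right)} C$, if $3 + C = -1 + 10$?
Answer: $3 \sqrt{85} \approx 27.659$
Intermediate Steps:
$q{\left(T \right)} = - \frac{7}{2}$ ($q{\left(T \right)} = -3 + \frac{1}{8} \left(-4\right) = -3 - \frac{1}{2} = - \frac{7}{2}$)
$C = 6$ ($C = -3 + \left(-1 + 10\right) = -3 + 9 = 6$)
$j{\left(q{\left(-5 \right)},3 \right)} C = \sqrt{\left(- \frac{7}{2}\right)^{2} + 3^{2}} \cdot 6 = \sqrt{\frac{49}{4} + 9} \cdot 6 = \sqrt{\frac{85}{4}} \cdot 6 = \frac{\sqrt{85}}{2} \cdot 6 = 3 \sqrt{85}$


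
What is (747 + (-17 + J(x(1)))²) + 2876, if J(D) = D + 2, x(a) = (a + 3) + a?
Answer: 3723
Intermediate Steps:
x(a) = 3 + 2*a (x(a) = (3 + a) + a = 3 + 2*a)
J(D) = 2 + D
(747 + (-17 + J(x(1)))²) + 2876 = (747 + (-17 + (2 + (3 + 2*1)))²) + 2876 = (747 + (-17 + (2 + (3 + 2)))²) + 2876 = (747 + (-17 + (2 + 5))²) + 2876 = (747 + (-17 + 7)²) + 2876 = (747 + (-10)²) + 2876 = (747 + 100) + 2876 = 847 + 2876 = 3723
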